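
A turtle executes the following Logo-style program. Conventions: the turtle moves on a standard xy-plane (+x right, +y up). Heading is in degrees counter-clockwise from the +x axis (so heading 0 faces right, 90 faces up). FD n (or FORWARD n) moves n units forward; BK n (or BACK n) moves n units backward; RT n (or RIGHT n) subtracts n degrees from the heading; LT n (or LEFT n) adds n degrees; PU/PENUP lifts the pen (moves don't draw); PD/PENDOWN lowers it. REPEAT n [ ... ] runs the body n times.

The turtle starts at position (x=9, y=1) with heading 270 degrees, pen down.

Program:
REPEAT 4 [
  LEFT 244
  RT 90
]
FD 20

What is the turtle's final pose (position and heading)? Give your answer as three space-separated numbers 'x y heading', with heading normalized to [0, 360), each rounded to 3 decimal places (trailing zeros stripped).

Executing turtle program step by step:
Start: pos=(9,1), heading=270, pen down
REPEAT 4 [
  -- iteration 1/4 --
  LT 244: heading 270 -> 154
  RT 90: heading 154 -> 64
  -- iteration 2/4 --
  LT 244: heading 64 -> 308
  RT 90: heading 308 -> 218
  -- iteration 3/4 --
  LT 244: heading 218 -> 102
  RT 90: heading 102 -> 12
  -- iteration 4/4 --
  LT 244: heading 12 -> 256
  RT 90: heading 256 -> 166
]
FD 20: (9,1) -> (-10.406,5.838) [heading=166, draw]
Final: pos=(-10.406,5.838), heading=166, 1 segment(s) drawn

Answer: -10.406 5.838 166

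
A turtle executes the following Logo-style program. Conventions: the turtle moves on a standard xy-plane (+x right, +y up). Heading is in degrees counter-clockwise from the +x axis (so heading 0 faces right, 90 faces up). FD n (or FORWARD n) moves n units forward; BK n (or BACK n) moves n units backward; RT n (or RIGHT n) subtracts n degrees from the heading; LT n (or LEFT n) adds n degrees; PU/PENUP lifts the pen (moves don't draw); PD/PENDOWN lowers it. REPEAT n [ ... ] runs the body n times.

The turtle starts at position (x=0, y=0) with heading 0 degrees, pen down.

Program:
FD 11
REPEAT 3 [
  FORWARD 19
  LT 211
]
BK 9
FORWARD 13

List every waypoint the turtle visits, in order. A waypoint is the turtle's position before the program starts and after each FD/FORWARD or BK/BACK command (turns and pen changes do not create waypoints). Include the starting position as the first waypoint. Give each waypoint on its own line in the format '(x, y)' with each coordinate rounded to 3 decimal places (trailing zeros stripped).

Executing turtle program step by step:
Start: pos=(0,0), heading=0, pen down
FD 11: (0,0) -> (11,0) [heading=0, draw]
REPEAT 3 [
  -- iteration 1/3 --
  FD 19: (11,0) -> (30,0) [heading=0, draw]
  LT 211: heading 0 -> 211
  -- iteration 2/3 --
  FD 19: (30,0) -> (13.714,-9.786) [heading=211, draw]
  LT 211: heading 211 -> 62
  -- iteration 3/3 --
  FD 19: (13.714,-9.786) -> (22.634,6.99) [heading=62, draw]
  LT 211: heading 62 -> 273
]
BK 9: (22.634,6.99) -> (22.163,15.978) [heading=273, draw]
FD 13: (22.163,15.978) -> (22.843,2.996) [heading=273, draw]
Final: pos=(22.843,2.996), heading=273, 6 segment(s) drawn
Waypoints (7 total):
(0, 0)
(11, 0)
(30, 0)
(13.714, -9.786)
(22.634, 6.99)
(22.163, 15.978)
(22.843, 2.996)

Answer: (0, 0)
(11, 0)
(30, 0)
(13.714, -9.786)
(22.634, 6.99)
(22.163, 15.978)
(22.843, 2.996)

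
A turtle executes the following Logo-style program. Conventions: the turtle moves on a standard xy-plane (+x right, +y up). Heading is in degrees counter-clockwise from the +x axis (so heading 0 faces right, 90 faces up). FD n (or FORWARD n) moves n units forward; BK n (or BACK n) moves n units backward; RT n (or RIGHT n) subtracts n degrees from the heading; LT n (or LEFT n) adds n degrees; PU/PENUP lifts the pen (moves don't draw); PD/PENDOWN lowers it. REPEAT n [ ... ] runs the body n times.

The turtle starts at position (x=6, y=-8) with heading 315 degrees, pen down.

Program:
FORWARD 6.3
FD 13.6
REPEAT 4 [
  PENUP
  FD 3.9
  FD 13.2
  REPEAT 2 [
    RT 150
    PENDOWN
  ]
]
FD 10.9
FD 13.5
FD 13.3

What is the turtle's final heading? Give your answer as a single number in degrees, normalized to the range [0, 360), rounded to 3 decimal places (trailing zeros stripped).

Answer: 195

Derivation:
Executing turtle program step by step:
Start: pos=(6,-8), heading=315, pen down
FD 6.3: (6,-8) -> (10.455,-12.455) [heading=315, draw]
FD 13.6: (10.455,-12.455) -> (20.071,-22.071) [heading=315, draw]
REPEAT 4 [
  -- iteration 1/4 --
  PU: pen up
  FD 3.9: (20.071,-22.071) -> (22.829,-24.829) [heading=315, move]
  FD 13.2: (22.829,-24.829) -> (32.163,-34.163) [heading=315, move]
  REPEAT 2 [
    -- iteration 1/2 --
    RT 150: heading 315 -> 165
    PD: pen down
    -- iteration 2/2 --
    RT 150: heading 165 -> 15
    PD: pen down
  ]
  -- iteration 2/4 --
  PU: pen up
  FD 3.9: (32.163,-34.163) -> (35.93,-33.154) [heading=15, move]
  FD 13.2: (35.93,-33.154) -> (48.68,-29.737) [heading=15, move]
  REPEAT 2 [
    -- iteration 1/2 --
    RT 150: heading 15 -> 225
    PD: pen down
    -- iteration 2/2 --
    RT 150: heading 225 -> 75
    PD: pen down
  ]
  -- iteration 3/4 --
  PU: pen up
  FD 3.9: (48.68,-29.737) -> (49.69,-25.97) [heading=75, move]
  FD 13.2: (49.69,-25.97) -> (53.106,-13.22) [heading=75, move]
  REPEAT 2 [
    -- iteration 1/2 --
    RT 150: heading 75 -> 285
    PD: pen down
    -- iteration 2/2 --
    RT 150: heading 285 -> 135
    PD: pen down
  ]
  -- iteration 4/4 --
  PU: pen up
  FD 3.9: (53.106,-13.22) -> (50.348,-10.462) [heading=135, move]
  FD 13.2: (50.348,-10.462) -> (41.015,-1.128) [heading=135, move]
  REPEAT 2 [
    -- iteration 1/2 --
    RT 150: heading 135 -> 345
    PD: pen down
    -- iteration 2/2 --
    RT 150: heading 345 -> 195
    PD: pen down
  ]
]
FD 10.9: (41.015,-1.128) -> (30.486,-3.949) [heading=195, draw]
FD 13.5: (30.486,-3.949) -> (17.446,-7.443) [heading=195, draw]
FD 13.3: (17.446,-7.443) -> (4.599,-10.886) [heading=195, draw]
Final: pos=(4.599,-10.886), heading=195, 5 segment(s) drawn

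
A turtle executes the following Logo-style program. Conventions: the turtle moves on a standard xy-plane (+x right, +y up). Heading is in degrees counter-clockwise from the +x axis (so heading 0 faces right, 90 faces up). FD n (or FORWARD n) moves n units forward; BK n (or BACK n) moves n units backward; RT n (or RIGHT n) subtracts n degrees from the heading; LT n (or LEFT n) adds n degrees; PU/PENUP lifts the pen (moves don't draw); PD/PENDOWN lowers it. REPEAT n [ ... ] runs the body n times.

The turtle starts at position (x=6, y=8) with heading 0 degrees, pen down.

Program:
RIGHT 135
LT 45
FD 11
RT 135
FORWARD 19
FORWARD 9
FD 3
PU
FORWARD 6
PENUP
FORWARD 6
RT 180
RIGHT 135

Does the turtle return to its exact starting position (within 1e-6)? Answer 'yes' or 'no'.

Answer: no

Derivation:
Executing turtle program step by step:
Start: pos=(6,8), heading=0, pen down
RT 135: heading 0 -> 225
LT 45: heading 225 -> 270
FD 11: (6,8) -> (6,-3) [heading=270, draw]
RT 135: heading 270 -> 135
FD 19: (6,-3) -> (-7.435,10.435) [heading=135, draw]
FD 9: (-7.435,10.435) -> (-13.799,16.799) [heading=135, draw]
FD 3: (-13.799,16.799) -> (-15.92,18.92) [heading=135, draw]
PU: pen up
FD 6: (-15.92,18.92) -> (-20.163,23.163) [heading=135, move]
PU: pen up
FD 6: (-20.163,23.163) -> (-24.406,27.406) [heading=135, move]
RT 180: heading 135 -> 315
RT 135: heading 315 -> 180
Final: pos=(-24.406,27.406), heading=180, 4 segment(s) drawn

Start position: (6, 8)
Final position: (-24.406, 27.406)
Distance = 36.07; >= 1e-6 -> NOT closed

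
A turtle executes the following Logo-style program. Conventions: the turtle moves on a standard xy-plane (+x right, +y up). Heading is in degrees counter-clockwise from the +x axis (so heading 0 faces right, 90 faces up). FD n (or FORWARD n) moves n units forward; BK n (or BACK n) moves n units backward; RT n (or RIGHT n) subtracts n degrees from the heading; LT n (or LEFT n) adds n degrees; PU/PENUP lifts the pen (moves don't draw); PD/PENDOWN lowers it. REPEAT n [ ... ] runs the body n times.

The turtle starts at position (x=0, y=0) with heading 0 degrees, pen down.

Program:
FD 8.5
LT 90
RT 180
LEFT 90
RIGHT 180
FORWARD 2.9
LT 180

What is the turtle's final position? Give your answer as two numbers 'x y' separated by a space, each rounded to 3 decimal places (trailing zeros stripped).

Executing turtle program step by step:
Start: pos=(0,0), heading=0, pen down
FD 8.5: (0,0) -> (8.5,0) [heading=0, draw]
LT 90: heading 0 -> 90
RT 180: heading 90 -> 270
LT 90: heading 270 -> 0
RT 180: heading 0 -> 180
FD 2.9: (8.5,0) -> (5.6,0) [heading=180, draw]
LT 180: heading 180 -> 0
Final: pos=(5.6,0), heading=0, 2 segment(s) drawn

Answer: 5.6 0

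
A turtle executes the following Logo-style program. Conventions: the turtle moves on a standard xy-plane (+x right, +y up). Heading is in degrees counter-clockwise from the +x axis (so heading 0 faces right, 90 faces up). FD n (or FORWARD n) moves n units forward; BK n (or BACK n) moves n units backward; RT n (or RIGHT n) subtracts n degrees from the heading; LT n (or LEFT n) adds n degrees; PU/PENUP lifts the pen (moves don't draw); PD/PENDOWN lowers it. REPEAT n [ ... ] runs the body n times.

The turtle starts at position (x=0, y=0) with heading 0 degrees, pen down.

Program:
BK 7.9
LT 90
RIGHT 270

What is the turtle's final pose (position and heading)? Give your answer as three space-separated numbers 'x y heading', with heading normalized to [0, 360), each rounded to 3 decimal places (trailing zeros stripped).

Answer: -7.9 0 180

Derivation:
Executing turtle program step by step:
Start: pos=(0,0), heading=0, pen down
BK 7.9: (0,0) -> (-7.9,0) [heading=0, draw]
LT 90: heading 0 -> 90
RT 270: heading 90 -> 180
Final: pos=(-7.9,0), heading=180, 1 segment(s) drawn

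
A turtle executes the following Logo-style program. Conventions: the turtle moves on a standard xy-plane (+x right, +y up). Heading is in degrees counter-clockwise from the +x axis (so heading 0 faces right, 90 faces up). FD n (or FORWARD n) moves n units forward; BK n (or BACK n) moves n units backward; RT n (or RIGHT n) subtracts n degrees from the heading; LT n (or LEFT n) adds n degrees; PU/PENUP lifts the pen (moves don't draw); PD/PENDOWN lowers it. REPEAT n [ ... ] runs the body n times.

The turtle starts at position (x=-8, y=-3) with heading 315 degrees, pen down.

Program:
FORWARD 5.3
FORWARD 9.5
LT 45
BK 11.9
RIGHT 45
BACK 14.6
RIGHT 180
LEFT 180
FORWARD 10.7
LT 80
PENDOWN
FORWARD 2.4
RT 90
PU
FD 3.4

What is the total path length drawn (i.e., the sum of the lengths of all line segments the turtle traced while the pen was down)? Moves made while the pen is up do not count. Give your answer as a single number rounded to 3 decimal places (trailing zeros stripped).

Executing turtle program step by step:
Start: pos=(-8,-3), heading=315, pen down
FD 5.3: (-8,-3) -> (-4.252,-6.748) [heading=315, draw]
FD 9.5: (-4.252,-6.748) -> (2.465,-13.465) [heading=315, draw]
LT 45: heading 315 -> 0
BK 11.9: (2.465,-13.465) -> (-9.435,-13.465) [heading=0, draw]
RT 45: heading 0 -> 315
BK 14.6: (-9.435,-13.465) -> (-19.759,-3.141) [heading=315, draw]
RT 180: heading 315 -> 135
LT 180: heading 135 -> 315
FD 10.7: (-19.759,-3.141) -> (-12.193,-10.707) [heading=315, draw]
LT 80: heading 315 -> 35
PD: pen down
FD 2.4: (-12.193,-10.707) -> (-10.227,-9.331) [heading=35, draw]
RT 90: heading 35 -> 305
PU: pen up
FD 3.4: (-10.227,-9.331) -> (-8.276,-12.116) [heading=305, move]
Final: pos=(-8.276,-12.116), heading=305, 6 segment(s) drawn

Segment lengths:
  seg 1: (-8,-3) -> (-4.252,-6.748), length = 5.3
  seg 2: (-4.252,-6.748) -> (2.465,-13.465), length = 9.5
  seg 3: (2.465,-13.465) -> (-9.435,-13.465), length = 11.9
  seg 4: (-9.435,-13.465) -> (-19.759,-3.141), length = 14.6
  seg 5: (-19.759,-3.141) -> (-12.193,-10.707), length = 10.7
  seg 6: (-12.193,-10.707) -> (-10.227,-9.331), length = 2.4
Total = 54.4

Answer: 54.4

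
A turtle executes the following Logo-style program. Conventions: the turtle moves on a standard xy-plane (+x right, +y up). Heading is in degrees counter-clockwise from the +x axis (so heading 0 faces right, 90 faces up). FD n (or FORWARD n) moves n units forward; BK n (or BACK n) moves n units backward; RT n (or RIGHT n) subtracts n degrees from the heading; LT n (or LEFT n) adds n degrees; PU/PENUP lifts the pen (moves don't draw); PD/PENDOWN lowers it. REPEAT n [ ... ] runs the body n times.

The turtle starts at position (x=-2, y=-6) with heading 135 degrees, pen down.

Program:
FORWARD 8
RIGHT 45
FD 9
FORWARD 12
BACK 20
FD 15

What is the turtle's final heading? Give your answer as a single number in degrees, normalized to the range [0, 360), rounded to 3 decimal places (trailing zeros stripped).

Executing turtle program step by step:
Start: pos=(-2,-6), heading=135, pen down
FD 8: (-2,-6) -> (-7.657,-0.343) [heading=135, draw]
RT 45: heading 135 -> 90
FD 9: (-7.657,-0.343) -> (-7.657,8.657) [heading=90, draw]
FD 12: (-7.657,8.657) -> (-7.657,20.657) [heading=90, draw]
BK 20: (-7.657,20.657) -> (-7.657,0.657) [heading=90, draw]
FD 15: (-7.657,0.657) -> (-7.657,15.657) [heading=90, draw]
Final: pos=(-7.657,15.657), heading=90, 5 segment(s) drawn

Answer: 90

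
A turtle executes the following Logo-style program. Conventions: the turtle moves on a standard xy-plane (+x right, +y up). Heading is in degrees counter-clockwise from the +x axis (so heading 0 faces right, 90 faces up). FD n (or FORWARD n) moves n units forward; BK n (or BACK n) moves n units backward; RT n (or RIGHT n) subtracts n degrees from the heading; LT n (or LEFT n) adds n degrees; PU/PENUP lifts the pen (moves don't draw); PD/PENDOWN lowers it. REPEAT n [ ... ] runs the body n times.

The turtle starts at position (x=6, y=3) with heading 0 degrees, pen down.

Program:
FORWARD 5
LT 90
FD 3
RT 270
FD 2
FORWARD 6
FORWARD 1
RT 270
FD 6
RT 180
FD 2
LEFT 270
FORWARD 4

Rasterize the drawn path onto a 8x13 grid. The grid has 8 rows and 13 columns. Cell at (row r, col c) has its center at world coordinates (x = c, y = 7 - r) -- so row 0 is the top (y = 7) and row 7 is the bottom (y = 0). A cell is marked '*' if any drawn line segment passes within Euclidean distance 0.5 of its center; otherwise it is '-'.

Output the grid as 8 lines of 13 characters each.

Answer: -------------
--**********-
--*--------*-
--*--------*-
--*---******-
--*****------
--*----------
--*----------

Derivation:
Segment 0: (6,3) -> (11,3)
Segment 1: (11,3) -> (11,6)
Segment 2: (11,6) -> (9,6)
Segment 3: (9,6) -> (3,6)
Segment 4: (3,6) -> (2,6)
Segment 5: (2,6) -> (2,-0)
Segment 6: (2,-0) -> (2,2)
Segment 7: (2,2) -> (6,2)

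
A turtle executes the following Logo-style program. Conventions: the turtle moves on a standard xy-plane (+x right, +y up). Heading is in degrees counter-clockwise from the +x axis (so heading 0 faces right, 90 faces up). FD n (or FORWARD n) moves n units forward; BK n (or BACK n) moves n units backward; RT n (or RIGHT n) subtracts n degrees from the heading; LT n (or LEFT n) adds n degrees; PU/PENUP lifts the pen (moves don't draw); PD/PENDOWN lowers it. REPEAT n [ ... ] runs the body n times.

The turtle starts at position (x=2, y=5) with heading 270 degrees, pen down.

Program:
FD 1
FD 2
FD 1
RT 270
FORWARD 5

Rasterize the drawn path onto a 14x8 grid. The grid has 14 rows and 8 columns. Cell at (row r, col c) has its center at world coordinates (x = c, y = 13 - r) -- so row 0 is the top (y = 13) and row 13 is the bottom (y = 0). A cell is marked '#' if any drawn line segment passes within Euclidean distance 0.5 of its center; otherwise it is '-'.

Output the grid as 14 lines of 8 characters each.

Answer: --------
--------
--------
--------
--------
--------
--------
--------
--#-----
--#-----
--#-----
--#-----
--######
--------

Derivation:
Segment 0: (2,5) -> (2,4)
Segment 1: (2,4) -> (2,2)
Segment 2: (2,2) -> (2,1)
Segment 3: (2,1) -> (7,1)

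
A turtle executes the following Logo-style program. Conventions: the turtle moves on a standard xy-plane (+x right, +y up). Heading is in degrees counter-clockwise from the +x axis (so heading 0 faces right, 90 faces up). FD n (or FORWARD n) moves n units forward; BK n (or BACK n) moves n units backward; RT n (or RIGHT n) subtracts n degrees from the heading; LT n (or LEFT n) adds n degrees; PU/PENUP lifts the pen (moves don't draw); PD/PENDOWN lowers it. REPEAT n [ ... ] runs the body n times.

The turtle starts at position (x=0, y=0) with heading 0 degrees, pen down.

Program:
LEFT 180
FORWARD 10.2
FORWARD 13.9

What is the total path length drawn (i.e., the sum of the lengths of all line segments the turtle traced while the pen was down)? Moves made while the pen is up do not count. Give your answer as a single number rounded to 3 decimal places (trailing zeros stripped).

Answer: 24.1

Derivation:
Executing turtle program step by step:
Start: pos=(0,0), heading=0, pen down
LT 180: heading 0 -> 180
FD 10.2: (0,0) -> (-10.2,0) [heading=180, draw]
FD 13.9: (-10.2,0) -> (-24.1,0) [heading=180, draw]
Final: pos=(-24.1,0), heading=180, 2 segment(s) drawn

Segment lengths:
  seg 1: (0,0) -> (-10.2,0), length = 10.2
  seg 2: (-10.2,0) -> (-24.1,0), length = 13.9
Total = 24.1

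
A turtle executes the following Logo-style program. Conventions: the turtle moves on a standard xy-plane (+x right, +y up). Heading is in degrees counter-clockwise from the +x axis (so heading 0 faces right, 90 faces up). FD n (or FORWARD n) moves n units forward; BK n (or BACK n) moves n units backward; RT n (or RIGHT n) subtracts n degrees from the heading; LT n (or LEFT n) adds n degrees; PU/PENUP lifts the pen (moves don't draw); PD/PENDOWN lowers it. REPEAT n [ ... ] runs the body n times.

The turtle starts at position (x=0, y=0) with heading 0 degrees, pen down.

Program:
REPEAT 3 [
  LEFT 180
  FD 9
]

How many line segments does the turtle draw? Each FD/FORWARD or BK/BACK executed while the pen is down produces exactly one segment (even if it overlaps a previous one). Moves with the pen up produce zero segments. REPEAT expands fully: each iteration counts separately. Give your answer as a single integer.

Answer: 3

Derivation:
Executing turtle program step by step:
Start: pos=(0,0), heading=0, pen down
REPEAT 3 [
  -- iteration 1/3 --
  LT 180: heading 0 -> 180
  FD 9: (0,0) -> (-9,0) [heading=180, draw]
  -- iteration 2/3 --
  LT 180: heading 180 -> 0
  FD 9: (-9,0) -> (0,0) [heading=0, draw]
  -- iteration 3/3 --
  LT 180: heading 0 -> 180
  FD 9: (0,0) -> (-9,0) [heading=180, draw]
]
Final: pos=(-9,0), heading=180, 3 segment(s) drawn
Segments drawn: 3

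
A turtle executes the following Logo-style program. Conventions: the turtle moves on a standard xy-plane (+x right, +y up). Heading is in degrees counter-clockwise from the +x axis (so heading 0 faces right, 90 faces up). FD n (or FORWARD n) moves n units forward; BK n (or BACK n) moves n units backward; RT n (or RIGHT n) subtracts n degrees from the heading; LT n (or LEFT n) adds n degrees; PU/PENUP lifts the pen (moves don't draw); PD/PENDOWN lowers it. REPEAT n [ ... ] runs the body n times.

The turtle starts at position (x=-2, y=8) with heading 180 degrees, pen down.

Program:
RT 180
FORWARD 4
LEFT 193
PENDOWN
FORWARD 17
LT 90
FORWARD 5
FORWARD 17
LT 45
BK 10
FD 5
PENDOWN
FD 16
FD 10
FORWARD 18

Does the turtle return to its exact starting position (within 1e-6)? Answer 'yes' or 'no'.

Executing turtle program step by step:
Start: pos=(-2,8), heading=180, pen down
RT 180: heading 180 -> 0
FD 4: (-2,8) -> (2,8) [heading=0, draw]
LT 193: heading 0 -> 193
PD: pen down
FD 17: (2,8) -> (-14.564,4.176) [heading=193, draw]
LT 90: heading 193 -> 283
FD 5: (-14.564,4.176) -> (-13.44,-0.696) [heading=283, draw]
FD 17: (-13.44,-0.696) -> (-9.615,-17.26) [heading=283, draw]
LT 45: heading 283 -> 328
BK 10: (-9.615,-17.26) -> (-18.096,-11.961) [heading=328, draw]
FD 5: (-18.096,-11.961) -> (-13.856,-14.611) [heading=328, draw]
PD: pen down
FD 16: (-13.856,-14.611) -> (-0.287,-23.089) [heading=328, draw]
FD 10: (-0.287,-23.089) -> (8.194,-28.389) [heading=328, draw]
FD 18: (8.194,-28.389) -> (23.459,-37.927) [heading=328, draw]
Final: pos=(23.459,-37.927), heading=328, 9 segment(s) drawn

Start position: (-2, 8)
Final position: (23.459, -37.927)
Distance = 52.511; >= 1e-6 -> NOT closed

Answer: no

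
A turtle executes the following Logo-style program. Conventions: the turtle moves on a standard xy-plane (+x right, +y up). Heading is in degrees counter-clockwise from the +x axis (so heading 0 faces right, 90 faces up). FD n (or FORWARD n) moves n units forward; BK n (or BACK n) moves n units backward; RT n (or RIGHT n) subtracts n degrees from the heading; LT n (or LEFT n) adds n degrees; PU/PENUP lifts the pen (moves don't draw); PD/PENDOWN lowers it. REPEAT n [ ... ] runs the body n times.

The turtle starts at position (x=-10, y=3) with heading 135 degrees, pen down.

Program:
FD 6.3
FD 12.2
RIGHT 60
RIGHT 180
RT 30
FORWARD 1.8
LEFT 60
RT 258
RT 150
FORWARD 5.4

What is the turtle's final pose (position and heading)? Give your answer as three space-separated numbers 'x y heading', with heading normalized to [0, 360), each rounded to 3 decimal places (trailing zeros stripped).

Executing turtle program step by step:
Start: pos=(-10,3), heading=135, pen down
FD 6.3: (-10,3) -> (-14.455,7.455) [heading=135, draw]
FD 12.2: (-14.455,7.455) -> (-23.081,16.081) [heading=135, draw]
RT 60: heading 135 -> 75
RT 180: heading 75 -> 255
RT 30: heading 255 -> 225
FD 1.8: (-23.081,16.081) -> (-24.354,14.809) [heading=225, draw]
LT 60: heading 225 -> 285
RT 258: heading 285 -> 27
RT 150: heading 27 -> 237
FD 5.4: (-24.354,14.809) -> (-27.295,10.28) [heading=237, draw]
Final: pos=(-27.295,10.28), heading=237, 4 segment(s) drawn

Answer: -27.295 10.28 237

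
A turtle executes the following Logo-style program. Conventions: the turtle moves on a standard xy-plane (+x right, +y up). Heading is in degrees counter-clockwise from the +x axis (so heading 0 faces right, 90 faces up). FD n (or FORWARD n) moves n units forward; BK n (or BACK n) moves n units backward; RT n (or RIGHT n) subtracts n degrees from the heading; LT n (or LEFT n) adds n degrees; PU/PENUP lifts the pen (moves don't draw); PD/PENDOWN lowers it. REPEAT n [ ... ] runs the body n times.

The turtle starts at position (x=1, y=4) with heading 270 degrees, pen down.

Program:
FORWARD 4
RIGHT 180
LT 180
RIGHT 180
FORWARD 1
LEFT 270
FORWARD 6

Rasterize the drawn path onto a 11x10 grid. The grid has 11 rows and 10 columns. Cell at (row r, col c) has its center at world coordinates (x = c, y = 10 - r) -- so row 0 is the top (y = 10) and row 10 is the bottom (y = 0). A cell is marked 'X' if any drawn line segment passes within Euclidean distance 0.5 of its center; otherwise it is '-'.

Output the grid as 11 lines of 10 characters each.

Answer: ----------
----------
----------
----------
----------
----------
-X--------
-X--------
-X--------
-XXXXXXX--
-X--------

Derivation:
Segment 0: (1,4) -> (1,0)
Segment 1: (1,0) -> (1,1)
Segment 2: (1,1) -> (7,1)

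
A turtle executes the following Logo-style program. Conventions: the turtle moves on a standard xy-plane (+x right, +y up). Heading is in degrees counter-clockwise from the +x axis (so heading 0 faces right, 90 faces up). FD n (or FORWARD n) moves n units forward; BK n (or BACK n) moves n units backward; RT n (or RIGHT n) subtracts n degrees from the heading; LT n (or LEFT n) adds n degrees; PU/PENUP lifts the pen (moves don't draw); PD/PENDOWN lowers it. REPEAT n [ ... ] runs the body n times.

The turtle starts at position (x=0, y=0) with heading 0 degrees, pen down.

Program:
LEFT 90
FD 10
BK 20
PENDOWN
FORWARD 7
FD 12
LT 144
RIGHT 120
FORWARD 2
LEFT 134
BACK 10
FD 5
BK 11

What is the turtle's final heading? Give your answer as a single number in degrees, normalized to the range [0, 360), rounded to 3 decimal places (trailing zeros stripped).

Executing turtle program step by step:
Start: pos=(0,0), heading=0, pen down
LT 90: heading 0 -> 90
FD 10: (0,0) -> (0,10) [heading=90, draw]
BK 20: (0,10) -> (0,-10) [heading=90, draw]
PD: pen down
FD 7: (0,-10) -> (0,-3) [heading=90, draw]
FD 12: (0,-3) -> (0,9) [heading=90, draw]
LT 144: heading 90 -> 234
RT 120: heading 234 -> 114
FD 2: (0,9) -> (-0.813,10.827) [heading=114, draw]
LT 134: heading 114 -> 248
BK 10: (-0.813,10.827) -> (2.933,20.099) [heading=248, draw]
FD 5: (2.933,20.099) -> (1.06,15.463) [heading=248, draw]
BK 11: (1.06,15.463) -> (5.18,25.662) [heading=248, draw]
Final: pos=(5.18,25.662), heading=248, 8 segment(s) drawn

Answer: 248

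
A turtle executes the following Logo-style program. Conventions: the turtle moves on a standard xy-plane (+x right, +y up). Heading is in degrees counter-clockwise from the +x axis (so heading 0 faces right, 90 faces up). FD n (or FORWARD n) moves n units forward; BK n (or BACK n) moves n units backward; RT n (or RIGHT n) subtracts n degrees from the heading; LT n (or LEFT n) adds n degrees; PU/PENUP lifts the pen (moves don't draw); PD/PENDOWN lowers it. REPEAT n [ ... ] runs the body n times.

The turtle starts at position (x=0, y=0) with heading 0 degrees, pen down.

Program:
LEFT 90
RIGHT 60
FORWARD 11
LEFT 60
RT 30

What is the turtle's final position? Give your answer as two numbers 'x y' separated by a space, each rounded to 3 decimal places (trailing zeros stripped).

Answer: 9.526 5.5

Derivation:
Executing turtle program step by step:
Start: pos=(0,0), heading=0, pen down
LT 90: heading 0 -> 90
RT 60: heading 90 -> 30
FD 11: (0,0) -> (9.526,5.5) [heading=30, draw]
LT 60: heading 30 -> 90
RT 30: heading 90 -> 60
Final: pos=(9.526,5.5), heading=60, 1 segment(s) drawn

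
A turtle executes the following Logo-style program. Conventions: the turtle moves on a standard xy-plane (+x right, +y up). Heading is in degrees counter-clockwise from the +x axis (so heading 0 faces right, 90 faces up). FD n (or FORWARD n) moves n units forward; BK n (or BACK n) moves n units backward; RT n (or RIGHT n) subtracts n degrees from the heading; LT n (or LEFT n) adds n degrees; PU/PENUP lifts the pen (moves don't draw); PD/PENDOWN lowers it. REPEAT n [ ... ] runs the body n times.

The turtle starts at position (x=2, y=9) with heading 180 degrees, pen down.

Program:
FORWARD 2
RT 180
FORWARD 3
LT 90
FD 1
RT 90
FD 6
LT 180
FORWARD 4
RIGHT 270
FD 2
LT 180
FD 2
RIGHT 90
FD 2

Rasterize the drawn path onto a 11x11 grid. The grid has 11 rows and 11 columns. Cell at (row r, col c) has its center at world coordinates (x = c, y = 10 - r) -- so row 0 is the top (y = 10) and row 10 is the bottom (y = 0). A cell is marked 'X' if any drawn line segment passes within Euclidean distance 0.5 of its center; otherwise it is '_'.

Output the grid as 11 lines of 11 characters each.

Segment 0: (2,9) -> (0,9)
Segment 1: (0,9) -> (3,9)
Segment 2: (3,9) -> (3,10)
Segment 3: (3,10) -> (9,10)
Segment 4: (9,10) -> (5,10)
Segment 5: (5,10) -> (5,8)
Segment 6: (5,8) -> (5,10)
Segment 7: (5,10) -> (7,10)

Answer: ___XXXXXXX_
XXXX_X_____
_____X_____
___________
___________
___________
___________
___________
___________
___________
___________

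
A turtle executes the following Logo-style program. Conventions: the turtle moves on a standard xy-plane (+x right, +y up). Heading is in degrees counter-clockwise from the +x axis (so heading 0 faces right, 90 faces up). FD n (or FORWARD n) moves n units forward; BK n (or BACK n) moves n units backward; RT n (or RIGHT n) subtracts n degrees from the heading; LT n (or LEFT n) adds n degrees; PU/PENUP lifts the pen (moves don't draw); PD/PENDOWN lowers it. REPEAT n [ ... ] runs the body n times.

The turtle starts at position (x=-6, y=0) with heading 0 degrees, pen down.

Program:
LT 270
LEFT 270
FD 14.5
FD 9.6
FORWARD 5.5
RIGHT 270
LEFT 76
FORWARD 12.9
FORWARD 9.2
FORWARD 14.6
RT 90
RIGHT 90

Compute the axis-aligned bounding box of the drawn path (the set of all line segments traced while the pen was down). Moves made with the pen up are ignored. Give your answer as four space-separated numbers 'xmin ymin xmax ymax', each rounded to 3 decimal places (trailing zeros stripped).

Executing turtle program step by step:
Start: pos=(-6,0), heading=0, pen down
LT 270: heading 0 -> 270
LT 270: heading 270 -> 180
FD 14.5: (-6,0) -> (-20.5,0) [heading=180, draw]
FD 9.6: (-20.5,0) -> (-30.1,0) [heading=180, draw]
FD 5.5: (-30.1,0) -> (-35.6,0) [heading=180, draw]
RT 270: heading 180 -> 270
LT 76: heading 270 -> 346
FD 12.9: (-35.6,0) -> (-23.083,-3.121) [heading=346, draw]
FD 9.2: (-23.083,-3.121) -> (-14.156,-5.346) [heading=346, draw]
FD 14.6: (-14.156,-5.346) -> (0.01,-8.879) [heading=346, draw]
RT 90: heading 346 -> 256
RT 90: heading 256 -> 166
Final: pos=(0.01,-8.879), heading=166, 6 segment(s) drawn

Segment endpoints: x in {-35.6, -30.1, -23.083, -20.5, -14.156, -6, 0.01}, y in {-8.879, -5.346, -3.121, 0, 0, 0, 0}
xmin=-35.6, ymin=-8.879, xmax=0.01, ymax=0

Answer: -35.6 -8.879 0.01 0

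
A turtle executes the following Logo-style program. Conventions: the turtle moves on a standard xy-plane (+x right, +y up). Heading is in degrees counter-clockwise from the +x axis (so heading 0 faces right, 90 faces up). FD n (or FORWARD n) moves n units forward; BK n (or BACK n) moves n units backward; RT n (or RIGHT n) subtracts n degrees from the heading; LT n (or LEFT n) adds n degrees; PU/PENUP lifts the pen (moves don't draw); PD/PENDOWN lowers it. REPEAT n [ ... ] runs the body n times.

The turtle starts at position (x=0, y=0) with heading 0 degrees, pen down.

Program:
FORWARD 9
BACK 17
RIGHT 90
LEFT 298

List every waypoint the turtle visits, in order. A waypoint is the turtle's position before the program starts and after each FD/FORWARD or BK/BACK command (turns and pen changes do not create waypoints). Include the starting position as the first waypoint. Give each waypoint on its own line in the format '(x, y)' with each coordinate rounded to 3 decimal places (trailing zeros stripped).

Answer: (0, 0)
(9, 0)
(-8, 0)

Derivation:
Executing turtle program step by step:
Start: pos=(0,0), heading=0, pen down
FD 9: (0,0) -> (9,0) [heading=0, draw]
BK 17: (9,0) -> (-8,0) [heading=0, draw]
RT 90: heading 0 -> 270
LT 298: heading 270 -> 208
Final: pos=(-8,0), heading=208, 2 segment(s) drawn
Waypoints (3 total):
(0, 0)
(9, 0)
(-8, 0)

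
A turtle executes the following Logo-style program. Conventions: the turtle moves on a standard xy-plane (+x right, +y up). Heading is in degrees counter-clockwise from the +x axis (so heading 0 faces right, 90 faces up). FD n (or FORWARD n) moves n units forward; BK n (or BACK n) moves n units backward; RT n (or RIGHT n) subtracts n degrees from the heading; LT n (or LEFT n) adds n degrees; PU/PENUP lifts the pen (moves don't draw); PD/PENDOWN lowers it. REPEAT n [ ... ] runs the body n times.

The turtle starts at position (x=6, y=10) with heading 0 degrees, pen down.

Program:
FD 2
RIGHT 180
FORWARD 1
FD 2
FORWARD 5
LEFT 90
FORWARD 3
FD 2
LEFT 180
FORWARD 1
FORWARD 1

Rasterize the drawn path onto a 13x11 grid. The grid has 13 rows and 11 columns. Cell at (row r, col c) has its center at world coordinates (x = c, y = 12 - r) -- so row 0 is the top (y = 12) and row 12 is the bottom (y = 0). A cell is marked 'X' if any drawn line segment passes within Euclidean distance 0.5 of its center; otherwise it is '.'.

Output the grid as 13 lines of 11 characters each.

Segment 0: (6,10) -> (8,10)
Segment 1: (8,10) -> (7,10)
Segment 2: (7,10) -> (5,10)
Segment 3: (5,10) -> (0,10)
Segment 4: (0,10) -> (0,7)
Segment 5: (0,7) -> (0,5)
Segment 6: (0,5) -> (0,6)
Segment 7: (0,6) -> (0,7)

Answer: ...........
...........
XXXXXXXXX..
X..........
X..........
X..........
X..........
X..........
...........
...........
...........
...........
...........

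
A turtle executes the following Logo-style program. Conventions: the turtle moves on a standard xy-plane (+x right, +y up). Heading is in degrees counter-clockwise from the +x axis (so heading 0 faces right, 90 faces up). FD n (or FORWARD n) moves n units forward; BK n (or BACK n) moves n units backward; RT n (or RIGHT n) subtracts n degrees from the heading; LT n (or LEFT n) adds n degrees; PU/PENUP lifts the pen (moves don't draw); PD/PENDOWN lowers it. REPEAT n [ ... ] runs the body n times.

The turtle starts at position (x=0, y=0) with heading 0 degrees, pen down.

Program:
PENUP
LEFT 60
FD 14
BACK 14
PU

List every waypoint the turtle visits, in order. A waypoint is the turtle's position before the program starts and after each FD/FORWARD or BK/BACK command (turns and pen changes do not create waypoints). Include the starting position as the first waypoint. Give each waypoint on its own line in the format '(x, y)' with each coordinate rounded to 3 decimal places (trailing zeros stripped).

Executing turtle program step by step:
Start: pos=(0,0), heading=0, pen down
PU: pen up
LT 60: heading 0 -> 60
FD 14: (0,0) -> (7,12.124) [heading=60, move]
BK 14: (7,12.124) -> (0,0) [heading=60, move]
PU: pen up
Final: pos=(0,0), heading=60, 0 segment(s) drawn
Waypoints (3 total):
(0, 0)
(7, 12.124)
(0, 0)

Answer: (0, 0)
(7, 12.124)
(0, 0)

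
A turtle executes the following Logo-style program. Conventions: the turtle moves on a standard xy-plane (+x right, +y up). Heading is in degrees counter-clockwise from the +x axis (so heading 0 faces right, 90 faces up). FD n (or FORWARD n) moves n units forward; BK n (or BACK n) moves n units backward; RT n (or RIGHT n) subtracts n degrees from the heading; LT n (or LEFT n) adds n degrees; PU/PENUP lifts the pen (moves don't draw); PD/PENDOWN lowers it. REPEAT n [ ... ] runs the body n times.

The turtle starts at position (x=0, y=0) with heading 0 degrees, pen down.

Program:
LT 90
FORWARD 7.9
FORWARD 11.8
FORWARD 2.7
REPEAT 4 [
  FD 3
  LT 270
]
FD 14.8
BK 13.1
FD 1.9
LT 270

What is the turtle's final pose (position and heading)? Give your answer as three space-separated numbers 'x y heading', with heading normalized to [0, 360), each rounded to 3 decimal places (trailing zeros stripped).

Answer: 0 26 0

Derivation:
Executing turtle program step by step:
Start: pos=(0,0), heading=0, pen down
LT 90: heading 0 -> 90
FD 7.9: (0,0) -> (0,7.9) [heading=90, draw]
FD 11.8: (0,7.9) -> (0,19.7) [heading=90, draw]
FD 2.7: (0,19.7) -> (0,22.4) [heading=90, draw]
REPEAT 4 [
  -- iteration 1/4 --
  FD 3: (0,22.4) -> (0,25.4) [heading=90, draw]
  LT 270: heading 90 -> 0
  -- iteration 2/4 --
  FD 3: (0,25.4) -> (3,25.4) [heading=0, draw]
  LT 270: heading 0 -> 270
  -- iteration 3/4 --
  FD 3: (3,25.4) -> (3,22.4) [heading=270, draw]
  LT 270: heading 270 -> 180
  -- iteration 4/4 --
  FD 3: (3,22.4) -> (0,22.4) [heading=180, draw]
  LT 270: heading 180 -> 90
]
FD 14.8: (0,22.4) -> (0,37.2) [heading=90, draw]
BK 13.1: (0,37.2) -> (0,24.1) [heading=90, draw]
FD 1.9: (0,24.1) -> (0,26) [heading=90, draw]
LT 270: heading 90 -> 0
Final: pos=(0,26), heading=0, 10 segment(s) drawn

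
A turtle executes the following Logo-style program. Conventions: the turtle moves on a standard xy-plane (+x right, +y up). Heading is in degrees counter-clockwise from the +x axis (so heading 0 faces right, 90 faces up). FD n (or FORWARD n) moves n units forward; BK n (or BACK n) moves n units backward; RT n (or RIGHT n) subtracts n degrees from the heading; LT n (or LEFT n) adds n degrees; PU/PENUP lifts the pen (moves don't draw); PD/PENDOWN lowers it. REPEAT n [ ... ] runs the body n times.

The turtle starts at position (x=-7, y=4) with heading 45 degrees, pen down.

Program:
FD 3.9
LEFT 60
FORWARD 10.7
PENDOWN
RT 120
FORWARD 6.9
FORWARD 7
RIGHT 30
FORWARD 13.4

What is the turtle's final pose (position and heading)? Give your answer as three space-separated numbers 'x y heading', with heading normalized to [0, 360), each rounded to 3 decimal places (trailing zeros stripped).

Answer: 15.89 4.02 315

Derivation:
Executing turtle program step by step:
Start: pos=(-7,4), heading=45, pen down
FD 3.9: (-7,4) -> (-4.242,6.758) [heading=45, draw]
LT 60: heading 45 -> 105
FD 10.7: (-4.242,6.758) -> (-7.012,17.093) [heading=105, draw]
PD: pen down
RT 120: heading 105 -> 345
FD 6.9: (-7.012,17.093) -> (-0.347,15.307) [heading=345, draw]
FD 7: (-0.347,15.307) -> (6.415,13.496) [heading=345, draw]
RT 30: heading 345 -> 315
FD 13.4: (6.415,13.496) -> (15.89,4.02) [heading=315, draw]
Final: pos=(15.89,4.02), heading=315, 5 segment(s) drawn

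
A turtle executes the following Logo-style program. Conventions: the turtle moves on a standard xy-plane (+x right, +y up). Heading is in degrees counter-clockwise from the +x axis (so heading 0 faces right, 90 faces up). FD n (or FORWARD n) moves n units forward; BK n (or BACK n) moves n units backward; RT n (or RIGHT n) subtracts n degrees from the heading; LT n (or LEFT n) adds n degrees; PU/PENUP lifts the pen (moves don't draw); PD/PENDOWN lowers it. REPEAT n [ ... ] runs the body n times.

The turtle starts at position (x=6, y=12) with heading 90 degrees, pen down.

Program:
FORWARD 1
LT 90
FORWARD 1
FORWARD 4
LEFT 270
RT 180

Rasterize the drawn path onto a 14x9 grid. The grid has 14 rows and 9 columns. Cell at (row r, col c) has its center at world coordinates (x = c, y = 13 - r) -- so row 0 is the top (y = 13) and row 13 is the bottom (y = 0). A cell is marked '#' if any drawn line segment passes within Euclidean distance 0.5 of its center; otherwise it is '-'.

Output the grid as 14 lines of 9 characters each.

Segment 0: (6,12) -> (6,13)
Segment 1: (6,13) -> (5,13)
Segment 2: (5,13) -> (1,13)

Answer: -######--
------#--
---------
---------
---------
---------
---------
---------
---------
---------
---------
---------
---------
---------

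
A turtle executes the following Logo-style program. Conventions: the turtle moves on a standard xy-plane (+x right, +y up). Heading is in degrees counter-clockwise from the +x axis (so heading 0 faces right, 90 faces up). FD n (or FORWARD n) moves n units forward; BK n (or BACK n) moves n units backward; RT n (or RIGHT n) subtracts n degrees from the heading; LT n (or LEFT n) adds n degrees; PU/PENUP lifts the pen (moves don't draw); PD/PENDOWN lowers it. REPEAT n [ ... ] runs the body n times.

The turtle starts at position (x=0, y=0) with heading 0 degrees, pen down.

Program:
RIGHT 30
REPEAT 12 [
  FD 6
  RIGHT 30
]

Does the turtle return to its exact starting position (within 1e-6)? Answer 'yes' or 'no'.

Executing turtle program step by step:
Start: pos=(0,0), heading=0, pen down
RT 30: heading 0 -> 330
REPEAT 12 [
  -- iteration 1/12 --
  FD 6: (0,0) -> (5.196,-3) [heading=330, draw]
  RT 30: heading 330 -> 300
  -- iteration 2/12 --
  FD 6: (5.196,-3) -> (8.196,-8.196) [heading=300, draw]
  RT 30: heading 300 -> 270
  -- iteration 3/12 --
  FD 6: (8.196,-8.196) -> (8.196,-14.196) [heading=270, draw]
  RT 30: heading 270 -> 240
  -- iteration 4/12 --
  FD 6: (8.196,-14.196) -> (5.196,-19.392) [heading=240, draw]
  RT 30: heading 240 -> 210
  -- iteration 5/12 --
  FD 6: (5.196,-19.392) -> (0,-22.392) [heading=210, draw]
  RT 30: heading 210 -> 180
  -- iteration 6/12 --
  FD 6: (0,-22.392) -> (-6,-22.392) [heading=180, draw]
  RT 30: heading 180 -> 150
  -- iteration 7/12 --
  FD 6: (-6,-22.392) -> (-11.196,-19.392) [heading=150, draw]
  RT 30: heading 150 -> 120
  -- iteration 8/12 --
  FD 6: (-11.196,-19.392) -> (-14.196,-14.196) [heading=120, draw]
  RT 30: heading 120 -> 90
  -- iteration 9/12 --
  FD 6: (-14.196,-14.196) -> (-14.196,-8.196) [heading=90, draw]
  RT 30: heading 90 -> 60
  -- iteration 10/12 --
  FD 6: (-14.196,-8.196) -> (-11.196,-3) [heading=60, draw]
  RT 30: heading 60 -> 30
  -- iteration 11/12 --
  FD 6: (-11.196,-3) -> (-6,0) [heading=30, draw]
  RT 30: heading 30 -> 0
  -- iteration 12/12 --
  FD 6: (-6,0) -> (0,0) [heading=0, draw]
  RT 30: heading 0 -> 330
]
Final: pos=(0,0), heading=330, 12 segment(s) drawn

Start position: (0, 0)
Final position: (0, 0)
Distance = 0; < 1e-6 -> CLOSED

Answer: yes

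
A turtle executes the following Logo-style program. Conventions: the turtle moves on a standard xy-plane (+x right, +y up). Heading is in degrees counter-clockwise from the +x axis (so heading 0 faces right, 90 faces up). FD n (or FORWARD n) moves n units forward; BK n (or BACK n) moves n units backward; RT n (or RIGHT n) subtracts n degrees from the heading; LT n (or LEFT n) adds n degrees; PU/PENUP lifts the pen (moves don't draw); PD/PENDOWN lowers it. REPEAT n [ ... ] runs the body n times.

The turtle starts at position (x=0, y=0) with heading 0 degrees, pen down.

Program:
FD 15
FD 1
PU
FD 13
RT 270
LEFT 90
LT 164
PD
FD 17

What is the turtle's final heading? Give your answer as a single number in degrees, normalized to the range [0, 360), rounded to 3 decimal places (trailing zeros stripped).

Answer: 344

Derivation:
Executing turtle program step by step:
Start: pos=(0,0), heading=0, pen down
FD 15: (0,0) -> (15,0) [heading=0, draw]
FD 1: (15,0) -> (16,0) [heading=0, draw]
PU: pen up
FD 13: (16,0) -> (29,0) [heading=0, move]
RT 270: heading 0 -> 90
LT 90: heading 90 -> 180
LT 164: heading 180 -> 344
PD: pen down
FD 17: (29,0) -> (45.341,-4.686) [heading=344, draw]
Final: pos=(45.341,-4.686), heading=344, 3 segment(s) drawn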